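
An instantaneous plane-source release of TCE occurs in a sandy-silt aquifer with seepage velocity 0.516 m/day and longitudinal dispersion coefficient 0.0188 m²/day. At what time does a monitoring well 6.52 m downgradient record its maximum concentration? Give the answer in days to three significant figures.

12.6 days

For the 1D instantaneous-source solution, setting ∂C/∂t = 0 at fixed x gives v²t² + 2Dt − x² = 0, so t = (√(D² + v²x²) − D)/v².
√(D² + v²x²) = √(0.0188² + 0.516² × 6.52²) = 3.364; v² = 0.266256.
t = (3.364 − 0.0188)/0.266256 = 12.6 days (vs. the pure-advection estimate x/v = 12.6 d).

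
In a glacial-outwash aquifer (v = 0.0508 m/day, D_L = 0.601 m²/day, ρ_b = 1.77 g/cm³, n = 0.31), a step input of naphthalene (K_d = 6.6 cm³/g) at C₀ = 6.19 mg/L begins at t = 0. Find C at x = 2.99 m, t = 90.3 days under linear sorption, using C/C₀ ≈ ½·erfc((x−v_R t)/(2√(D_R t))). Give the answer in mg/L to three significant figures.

Retardation factor R = 1 + ρ_b·K_d/n = 1 + 1.77 × 6.6/0.31 = 38.68.
Sorption retards both mechanisms: v_R = v/R = 0.001313 m/day, D_R = D/R = 0.01554 m²/day.
v_R·t = 0.001313 × 90.3 = 0.1185639 m; 2√(D_R t) = 2.369 m; argument = (2.99 − 0.1185639)/2.369 = 1.212.
C = C₀ × ½·erfc(1.212) = 6.19 × 0.04326 = 0.268 mg/L.

0.268 mg/L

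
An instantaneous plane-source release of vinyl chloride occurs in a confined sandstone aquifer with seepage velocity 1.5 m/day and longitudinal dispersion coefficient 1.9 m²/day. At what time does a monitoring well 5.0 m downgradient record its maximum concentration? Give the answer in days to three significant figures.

2.59 days

For the 1D instantaneous-source solution, setting ∂C/∂t = 0 at fixed x gives v²t² + 2Dt − x² = 0, so t = (√(D² + v²x²) − D)/v².
√(D² + v²x²) = √(1.9² + 1.5² × 5.0²) = 7.737; v² = 2.25.
t = (7.737 − 1.9)/2.25 = 2.59 days (vs. the pure-advection estimate x/v = 3.33 d).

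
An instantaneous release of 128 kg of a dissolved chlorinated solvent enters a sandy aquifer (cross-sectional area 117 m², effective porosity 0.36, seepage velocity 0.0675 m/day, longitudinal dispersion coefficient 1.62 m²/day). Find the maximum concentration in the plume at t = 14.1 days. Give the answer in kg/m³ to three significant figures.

The peak of an instantaneous 1D plume sits at x = vt; there the Gaussian factor is 1 and C_max = M/(n_e·A·√(4πDt)), where n_e·A is the pore area the mass is dissolved in.
√(4πDt) = √(4π × 1.62 × 14.1) = 16.94 m, so C_max = 128/(0.36 × 117 × 16.94) = 0.179 kg/m³.

0.179 kg/m³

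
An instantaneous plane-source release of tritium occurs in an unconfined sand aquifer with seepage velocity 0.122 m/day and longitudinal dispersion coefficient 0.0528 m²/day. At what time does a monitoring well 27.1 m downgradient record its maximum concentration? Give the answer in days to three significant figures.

219 days

For the 1D instantaneous-source solution, setting ∂C/∂t = 0 at fixed x gives v²t² + 2Dt − x² = 0, so t = (√(D² + v²x²) − D)/v².
√(D² + v²x²) = √(0.0528² + 0.122² × 27.1²) = 3.307; v² = 0.014884.
t = (3.307 − 0.0528)/0.014884 = 219 days (vs. the pure-advection estimate x/v = 222 d).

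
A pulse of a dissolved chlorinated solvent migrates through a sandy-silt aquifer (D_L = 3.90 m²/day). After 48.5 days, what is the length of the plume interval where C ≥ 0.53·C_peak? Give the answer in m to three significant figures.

43.8 m

The plume is Gaussian with σ = √(2Dt) = √(2 × 3.90 × 48.5) = 19.45 m.
C/C_peak = exp(−Δx²/(2σ²)) = 0.53 ⇒ Δx = σ·√(−2 ln 0.53) = 19.45 × 1.127 = 21.92 m.
Width = 2Δx = 43.8 m.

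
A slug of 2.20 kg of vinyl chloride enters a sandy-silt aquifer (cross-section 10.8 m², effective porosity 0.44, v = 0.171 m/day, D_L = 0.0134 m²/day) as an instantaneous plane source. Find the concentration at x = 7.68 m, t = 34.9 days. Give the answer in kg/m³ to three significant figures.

For an instantaneous plane source, C(x,t) = M/(n_e·A·√(4πDt)) · exp(−(x−vt)²/(4Dt)), with n_e·A the pore (flow) area.
Plume center vt = 0.171 × 34.9 = 5.9679 m, so the well at 7.68 m is 1.7121 m downgradient of the peak.
√(4πDt) = 2.424 m, giving peak height M/(n_e·A·√(4πDt)) = 2.20/(0.44 × 10.8 × 2.424) = 0.1910 kg/m³.
(x−vt)²/(4Dt) = (1.7121)²/(4 × 0.0134 × 34.9) = 1.567; exp(−1.567) = 0.2087.
C = 0.1910 × 0.2087 = 0.0399 kg/m³.

0.0399 kg/m³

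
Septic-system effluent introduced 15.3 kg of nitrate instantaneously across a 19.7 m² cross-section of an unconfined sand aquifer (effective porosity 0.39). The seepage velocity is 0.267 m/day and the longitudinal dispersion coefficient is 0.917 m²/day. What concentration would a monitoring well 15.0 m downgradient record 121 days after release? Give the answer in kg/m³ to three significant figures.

0.0272 kg/m³

For an instantaneous plane source, C(x,t) = M/(n_e·A·√(4πDt)) · exp(−(x−vt)²/(4Dt)), with n_e·A the pore (flow) area.
Plume center vt = 0.267 × 121 = 32.307 m, so the well at 15.0 m is 17.307 m upgradient of the peak.
√(4πDt) = 37.34 m, giving peak height M/(n_e·A·√(4πDt)) = 15.3/(0.39 × 19.7 × 37.34) = 0.05333 kg/m³.
(x−vt)²/(4Dt) = (-17.307)²/(4 × 0.917 × 121) = 0.6749; exp(−0.6749) = 0.5092.
C = 0.05333 × 0.5092 = 0.0272 kg/m³.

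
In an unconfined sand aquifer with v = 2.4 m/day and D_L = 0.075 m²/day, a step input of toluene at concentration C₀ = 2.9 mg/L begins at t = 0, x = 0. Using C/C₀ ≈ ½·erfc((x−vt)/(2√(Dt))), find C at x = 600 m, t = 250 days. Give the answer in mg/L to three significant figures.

1.45 mg/L

For a continuous step input, C/C₀ ≈ ½·erfc((x−vt)/(2√(Dt))).
vt = 2.4 × 250 = 600 m and 2√(Dt) = 2√(0.075 × 250) = 8.660 m.
Argument (x−vt)/(2√(Dt)) = (600 − 600)/8.660 = 0; ½·erfc(0) = 0.5000.
C = 2.9 × 0.5000 = 1.45 mg/L.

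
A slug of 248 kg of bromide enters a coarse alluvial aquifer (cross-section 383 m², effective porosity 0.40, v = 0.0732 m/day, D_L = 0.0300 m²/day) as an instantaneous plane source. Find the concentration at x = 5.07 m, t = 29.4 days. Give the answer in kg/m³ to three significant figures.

For an instantaneous plane source, C(x,t) = M/(n_e·A·√(4πDt)) · exp(−(x−vt)²/(4Dt)), with n_e·A the pore (flow) area.
Plume center vt = 0.0732 × 29.4 = 2.15208 m, so the well at 5.07 m is 2.91792 m downgradient of the peak.
√(4πDt) = 3.329 m, giving peak height M/(n_e·A·√(4πDt)) = 248/(0.40 × 383 × 3.329) = 0.4863 kg/m³.
(x−vt)²/(4Dt) = (2.91792)²/(4 × 0.0300 × 29.4) = 2.413; exp(−2.413) = 0.08955.
C = 0.4863 × 0.08955 = 0.0435 kg/m³.

0.0435 kg/m³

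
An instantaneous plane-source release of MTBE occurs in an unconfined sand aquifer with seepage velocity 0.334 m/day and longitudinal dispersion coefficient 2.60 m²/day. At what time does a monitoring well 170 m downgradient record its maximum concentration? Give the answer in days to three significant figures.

For the 1D instantaneous-source solution, setting ∂C/∂t = 0 at fixed x gives v²t² + 2Dt − x² = 0, so t = (√(D² + v²x²) − D)/v².
√(D² + v²x²) = √(2.60² + 0.334² × 170²) = 56.84; v² = 0.111556.
t = (56.84 − 2.60)/0.111556 = 486 days (vs. the pure-advection estimate x/v = 509 d).

486 days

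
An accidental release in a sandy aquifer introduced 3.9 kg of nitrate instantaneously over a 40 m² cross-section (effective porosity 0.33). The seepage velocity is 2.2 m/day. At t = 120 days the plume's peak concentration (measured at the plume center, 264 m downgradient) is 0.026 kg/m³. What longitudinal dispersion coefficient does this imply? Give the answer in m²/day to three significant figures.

0.0856 m²/day

At the plume center C_max = M/(n_e·A·√(4πDt)), so D = M²/(4πt·(n_e·A·C_max)²).
n_e·A·C_max = 0.33 × 40 × 0.026 = 0.3432 kg/m.
D = 3.9²/(4π × 120 × 0.3432²) = 0.0856 m²/day.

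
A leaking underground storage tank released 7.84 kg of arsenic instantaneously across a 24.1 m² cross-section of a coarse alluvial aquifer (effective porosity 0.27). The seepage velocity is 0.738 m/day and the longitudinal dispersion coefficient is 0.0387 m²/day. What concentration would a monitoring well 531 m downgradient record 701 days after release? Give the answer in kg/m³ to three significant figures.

For an instantaneous plane source, C(x,t) = M/(n_e·A·√(4πDt)) · exp(−(x−vt)²/(4Dt)), with n_e·A the pore (flow) area.
Plume center vt = 0.738 × 701 = 517.338 m, so the well at 531 m is 13.662 m downgradient of the peak.
√(4πDt) = 18.46 m, giving peak height M/(n_e·A·√(4πDt)) = 7.84/(0.27 × 24.1 × 18.46) = 0.06527 kg/m³.
(x−vt)²/(4Dt) = (13.662)²/(4 × 0.0387 × 701) = 1.720; exp(−1.720) = 0.1791.
C = 0.06527 × 0.1791 = 0.0117 kg/m³.

0.0117 kg/m³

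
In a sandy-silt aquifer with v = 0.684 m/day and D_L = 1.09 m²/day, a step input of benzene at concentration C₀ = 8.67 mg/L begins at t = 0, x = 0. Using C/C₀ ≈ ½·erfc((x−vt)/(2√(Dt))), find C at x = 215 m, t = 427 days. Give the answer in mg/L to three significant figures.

For a continuous step input, C/C₀ ≈ ½·erfc((x−vt)/(2√(Dt))).
vt = 0.684 × 427 = 292.068 m and 2√(Dt) = 2√(1.09 × 427) = 43.15 m.
Argument (x−vt)/(2√(Dt)) = (215 − 292.068)/43.15 = -1.786; ½·erfc(-1.786) = 0.9942.
C = 8.67 × 0.9942 = 8.62 mg/L.

8.62 mg/L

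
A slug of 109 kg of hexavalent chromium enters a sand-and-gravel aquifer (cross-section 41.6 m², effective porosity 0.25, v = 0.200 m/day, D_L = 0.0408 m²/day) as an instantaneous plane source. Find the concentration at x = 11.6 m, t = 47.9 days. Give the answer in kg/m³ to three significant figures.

For an instantaneous plane source, C(x,t) = M/(n_e·A·√(4πDt)) · exp(−(x−vt)²/(4Dt)), with n_e·A the pore (flow) area.
Plume center vt = 0.200 × 47.9 = 9.58 m, so the well at 11.6 m is 2.02 m downgradient of the peak.
√(4πDt) = 4.956 m, giving peak height M/(n_e·A·√(4πDt)) = 109/(0.25 × 41.6 × 4.956) = 2.115 kg/m³.
(x−vt)²/(4Dt) = (2.02)²/(4 × 0.0408 × 47.9) = 0.5220; exp(−0.5220) = 0.5933.
C = 2.115 × 0.5933 = 1.25 kg/m³.

1.25 kg/m³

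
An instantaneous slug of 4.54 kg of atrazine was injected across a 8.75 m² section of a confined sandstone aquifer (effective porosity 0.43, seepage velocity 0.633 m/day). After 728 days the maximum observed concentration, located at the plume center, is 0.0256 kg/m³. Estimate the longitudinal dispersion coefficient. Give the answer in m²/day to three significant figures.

At the plume center C_max = M/(n_e·A·√(4πDt)), so D = M²/(4πt·(n_e·A·C_max)²).
n_e·A·C_max = 0.43 × 8.75 × 0.0256 = 0.09632 kg/m.
D = 4.54²/(4π × 728 × 0.09632²) = 0.243 m²/day.

0.243 m²/day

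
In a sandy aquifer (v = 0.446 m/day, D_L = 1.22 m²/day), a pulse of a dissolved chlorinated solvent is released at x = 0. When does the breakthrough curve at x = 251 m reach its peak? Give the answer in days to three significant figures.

For the 1D instantaneous-source solution, setting ∂C/∂t = 0 at fixed x gives v²t² + 2Dt − x² = 0, so t = (√(D² + v²x²) − D)/v².
√(D² + v²x²) = √(1.22² + 0.446² × 251²) = 112.0; v² = 0.198916.
t = (112.0 − 1.22)/0.198916 = 557 days (vs. the pure-advection estimate x/v = 563 d).

557 days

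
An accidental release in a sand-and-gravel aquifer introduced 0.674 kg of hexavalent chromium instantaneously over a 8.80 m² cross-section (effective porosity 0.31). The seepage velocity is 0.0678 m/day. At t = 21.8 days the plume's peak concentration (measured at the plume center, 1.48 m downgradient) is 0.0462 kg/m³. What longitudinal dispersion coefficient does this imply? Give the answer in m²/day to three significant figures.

0.104 m²/day

At the plume center C_max = M/(n_e·A·√(4πDt)), so D = M²/(4πt·(n_e·A·C_max)²).
n_e·A·C_max = 0.31 × 8.80 × 0.0462 = 0.1260 kg/m.
D = 0.674²/(4π × 21.8 × 0.1260²) = 0.104 m²/day.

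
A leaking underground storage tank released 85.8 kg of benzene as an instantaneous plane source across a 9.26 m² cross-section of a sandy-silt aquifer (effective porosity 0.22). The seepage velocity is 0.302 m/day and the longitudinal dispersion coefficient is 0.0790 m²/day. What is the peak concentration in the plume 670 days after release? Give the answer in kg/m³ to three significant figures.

The peak of an instantaneous 1D plume sits at x = vt; there the Gaussian factor is 1 and C_max = M/(n_e·A·√(4πDt)), where n_e·A is the pore area the mass is dissolved in.
√(4πDt) = √(4π × 0.0790 × 670) = 25.79 m, so C_max = 85.8/(0.22 × 9.26 × 25.79) = 1.63 kg/m³.

1.63 kg/m³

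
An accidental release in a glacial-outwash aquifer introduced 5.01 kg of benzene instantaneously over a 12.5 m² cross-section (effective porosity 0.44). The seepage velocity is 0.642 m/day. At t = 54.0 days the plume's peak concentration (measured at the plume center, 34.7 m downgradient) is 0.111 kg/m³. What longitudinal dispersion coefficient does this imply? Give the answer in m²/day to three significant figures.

At the plume center C_max = M/(n_e·A·√(4πDt)), so D = M²/(4πt·(n_e·A·C_max)²).
n_e·A·C_max = 0.44 × 12.5 × 0.111 = 0.6105 kg/m.
D = 5.01²/(4π × 54.0 × 0.6105²) = 0.0992 m²/day.

0.0992 m²/day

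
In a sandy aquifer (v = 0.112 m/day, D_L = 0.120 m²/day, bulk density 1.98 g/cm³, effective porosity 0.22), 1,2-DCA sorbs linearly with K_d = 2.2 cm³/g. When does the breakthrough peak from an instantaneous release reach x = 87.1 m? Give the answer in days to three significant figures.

16000 days

Retardation factor R = 1 + ρ_b·K_d/n = 1 + 1.98 × 2.2/0.22 = 20.80.
Sorption retards both mechanisms: v_R = v/R = 0.005385 m/day, D_R = D/R = 0.005769 m²/day.
Peak time from v_R²t² + 2D_R t − x² = 0: t = (√(D_R² + v_R²x²) − D_R)/v_R².
√(D_R² + v_R²x²) = √(0.005769² + 0.005385² × 87.1²) = 0.4691; v_R² = 2.900e-05.
t = (0.4691 − 0.005769)/2.900e-05 = 16000 days.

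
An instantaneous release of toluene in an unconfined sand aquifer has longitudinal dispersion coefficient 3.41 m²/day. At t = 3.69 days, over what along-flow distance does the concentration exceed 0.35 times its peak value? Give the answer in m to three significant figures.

The plume is Gaussian with σ = √(2Dt) = √(2 × 3.41 × 3.69) = 5.017 m.
C/C_peak = exp(−Δx²/(2σ²)) = 0.35 ⇒ Δx = σ·√(−2 ln 0.35) = 5.017 × 1.449 = 7.270 m.
Width = 2Δx = 14.5 m.

14.5 m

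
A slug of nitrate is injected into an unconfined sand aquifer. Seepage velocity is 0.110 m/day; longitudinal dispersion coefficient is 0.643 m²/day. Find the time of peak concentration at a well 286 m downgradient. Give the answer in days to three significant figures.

For the 1D instantaneous-source solution, setting ∂C/∂t = 0 at fixed x gives v²t² + 2Dt − x² = 0, so t = (√(D² + v²x²) − D)/v².
√(D² + v²x²) = √(0.643² + 0.110² × 286²) = 31.47; v² = 0.0121.
t = (31.47 − 0.643)/0.0121 = 2550 days (vs. the pure-advection estimate x/v = 2600 d).

2550 days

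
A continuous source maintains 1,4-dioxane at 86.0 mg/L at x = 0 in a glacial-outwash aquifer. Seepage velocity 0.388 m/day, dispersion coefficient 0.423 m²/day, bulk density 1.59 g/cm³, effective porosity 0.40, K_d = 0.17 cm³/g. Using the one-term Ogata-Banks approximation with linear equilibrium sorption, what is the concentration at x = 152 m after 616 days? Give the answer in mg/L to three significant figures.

25.6 mg/L

Retardation factor R = 1 + ρ_b·K_d/n = 1 + 1.59 × 0.17/0.40 = 1.676.
Sorption retards both mechanisms: v_R = v/R = 0.2315 m/day, D_R = D/R = 0.2524 m²/day.
v_R·t = 0.2315 × 616 = 142.604 m; 2√(D_R t) = 24.94 m; argument = (152 − 142.604)/24.94 = 0.3767.
C = C₀ × ½·erfc(0.3767) = 86.0 × 0.2971 = 25.6 mg/L.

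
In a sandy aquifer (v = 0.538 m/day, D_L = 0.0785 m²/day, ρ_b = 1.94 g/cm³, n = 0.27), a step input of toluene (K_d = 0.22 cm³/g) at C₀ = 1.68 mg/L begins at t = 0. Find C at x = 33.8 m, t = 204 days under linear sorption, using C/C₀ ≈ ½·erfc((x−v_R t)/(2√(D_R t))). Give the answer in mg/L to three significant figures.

Retardation factor R = 1 + ρ_b·K_d/n = 1 + 1.94 × 0.22/0.27 = 2.581.
Sorption retards both mechanisms: v_R = v/R = 0.2084 m/day, D_R = D/R = 0.03041 m²/day.
v_R·t = 0.2084 × 204 = 42.5136 m; 2√(D_R t) = 4.981 m; argument = (33.8 − 42.5136)/4.981 = -1.749.
C = C₀ × ½·erfc(-1.749) = 1.68 × 0.9933 = 1.67 mg/L.

1.67 mg/L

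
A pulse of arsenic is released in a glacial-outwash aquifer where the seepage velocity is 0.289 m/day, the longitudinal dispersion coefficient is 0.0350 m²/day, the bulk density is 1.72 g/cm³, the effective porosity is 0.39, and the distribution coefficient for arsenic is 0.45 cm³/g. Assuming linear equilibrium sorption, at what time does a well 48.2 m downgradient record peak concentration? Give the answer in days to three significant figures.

497 days

Retardation factor R = 1 + ρ_b·K_d/n = 1 + 1.72 × 0.45/0.39 = 2.985.
Sorption retards both mechanisms: v_R = v/R = 0.09682 m/day, D_R = D/R = 0.01173 m²/day.
Peak time from v_R²t² + 2D_R t − x² = 0: t = (√(D_R² + v_R²x²) − D_R)/v_R².
√(D_R² + v_R²x²) = √(0.01173² + 0.09682² × 48.2²) = 4.667; v_R² = 0.009374.
t = (4.667 − 0.01173)/0.009374 = 497 days.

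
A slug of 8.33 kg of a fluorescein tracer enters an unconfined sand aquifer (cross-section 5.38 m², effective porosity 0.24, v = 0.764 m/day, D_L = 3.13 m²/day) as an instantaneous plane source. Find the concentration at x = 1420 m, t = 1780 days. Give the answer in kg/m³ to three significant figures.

0.0207 kg/m³

For an instantaneous plane source, C(x,t) = M/(n_e·A·√(4πDt)) · exp(−(x−vt)²/(4Dt)), with n_e·A the pore (flow) area.
Plume center vt = 0.764 × 1780 = 1359.92 m, so the well at 1420 m is 60.08 m downgradient of the peak.
√(4πDt) = 264.6 m, giving peak height M/(n_e·A·√(4πDt)) = 8.33/(0.24 × 5.38 × 264.6) = 0.02438 kg/m³.
(x−vt)²/(4Dt) = (60.08)²/(4 × 3.13 × 1780) = 0.1620; exp(−0.1620) = 0.8504.
C = 0.02438 × 0.8504 = 0.0207 kg/m³.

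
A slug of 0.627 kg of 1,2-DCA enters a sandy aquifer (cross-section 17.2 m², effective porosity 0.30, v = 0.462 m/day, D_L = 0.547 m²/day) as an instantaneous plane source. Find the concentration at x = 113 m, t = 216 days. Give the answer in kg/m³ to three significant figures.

For an instantaneous plane source, C(x,t) = M/(n_e·A·√(4πDt)) · exp(−(x−vt)²/(4Dt)), with n_e·A the pore (flow) area.
Plume center vt = 0.462 × 216 = 99.792 m, so the well at 113 m is 13.208 m downgradient of the peak.
√(4πDt) = 38.53 m, giving peak height M/(n_e·A·√(4πDt)) = 0.627/(0.30 × 17.2 × 38.53) = 0.003154 kg/m³.
(x−vt)²/(4Dt) = (13.208)²/(4 × 0.547 × 216) = 0.3691; exp(−0.3691) = 0.6914.
C = 0.003154 × 0.6914 = 0.00218 kg/m³.

0.00218 kg/m³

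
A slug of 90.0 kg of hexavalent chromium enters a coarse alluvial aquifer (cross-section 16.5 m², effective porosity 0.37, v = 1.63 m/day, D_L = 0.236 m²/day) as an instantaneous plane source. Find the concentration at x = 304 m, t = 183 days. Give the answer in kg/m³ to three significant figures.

0.524 kg/m³

For an instantaneous plane source, C(x,t) = M/(n_e·A·√(4πDt)) · exp(−(x−vt)²/(4Dt)), with n_e·A the pore (flow) area.
Plume center vt = 1.63 × 183 = 298.29 m, so the well at 304 m is 5.71 m downgradient of the peak.
√(4πDt) = 23.30 m, giving peak height M/(n_e·A·√(4πDt)) = 90.0/(0.37 × 16.5 × 23.30) = 0.6327 kg/m³.
(x−vt)²/(4Dt) = (5.71)²/(4 × 0.236 × 183) = 0.1887; exp(−0.1887) = 0.8280.
C = 0.6327 × 0.8280 = 0.524 kg/m³.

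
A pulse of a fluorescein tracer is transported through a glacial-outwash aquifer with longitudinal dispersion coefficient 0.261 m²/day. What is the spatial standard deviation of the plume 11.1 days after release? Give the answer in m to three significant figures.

2.41 m

Dispersive spreading gives a Gaussian with σ² = 2Dt; advection only shifts the center.
σ = √(2 × 0.261 × 11.1) = 2.41 m.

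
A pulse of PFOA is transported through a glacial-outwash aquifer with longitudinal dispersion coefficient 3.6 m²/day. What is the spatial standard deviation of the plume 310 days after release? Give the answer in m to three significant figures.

47.2 m

Dispersive spreading gives a Gaussian with σ² = 2Dt; advection only shifts the center.
σ = √(2 × 3.6 × 310) = 47.2 m.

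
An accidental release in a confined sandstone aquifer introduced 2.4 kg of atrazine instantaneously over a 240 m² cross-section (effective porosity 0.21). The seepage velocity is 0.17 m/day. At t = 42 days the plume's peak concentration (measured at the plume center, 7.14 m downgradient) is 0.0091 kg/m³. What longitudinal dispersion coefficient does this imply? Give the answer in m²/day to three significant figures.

0.0519 m²/day

At the plume center C_max = M/(n_e·A·√(4πDt)), so D = M²/(4πt·(n_e·A·C_max)²).
n_e·A·C_max = 0.21 × 240 × 0.0091 = 0.4586 kg/m.
D = 2.4²/(4π × 42 × 0.4586²) = 0.0519 m²/day.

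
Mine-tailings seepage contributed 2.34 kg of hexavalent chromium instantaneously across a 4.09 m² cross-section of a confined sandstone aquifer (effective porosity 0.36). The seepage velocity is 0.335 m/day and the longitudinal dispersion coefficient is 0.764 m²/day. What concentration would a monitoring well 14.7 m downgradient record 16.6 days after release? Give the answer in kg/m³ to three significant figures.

0.0243 kg/m³

For an instantaneous plane source, C(x,t) = M/(n_e·A·√(4πDt)) · exp(−(x−vt)²/(4Dt)), with n_e·A the pore (flow) area.
Plume center vt = 0.335 × 16.6 = 5.561 m, so the well at 14.7 m is 9.139 m downgradient of the peak.
√(4πDt) = 12.62 m, giving peak height M/(n_e·A·√(4πDt)) = 2.34/(0.36 × 4.09 × 12.62) = 0.1259 kg/m³.
(x−vt)²/(4Dt) = (9.139)²/(4 × 0.764 × 16.6) = 1.646; exp(−1.646) = 0.1928.
C = 0.1259 × 0.1928 = 0.0243 kg/m³.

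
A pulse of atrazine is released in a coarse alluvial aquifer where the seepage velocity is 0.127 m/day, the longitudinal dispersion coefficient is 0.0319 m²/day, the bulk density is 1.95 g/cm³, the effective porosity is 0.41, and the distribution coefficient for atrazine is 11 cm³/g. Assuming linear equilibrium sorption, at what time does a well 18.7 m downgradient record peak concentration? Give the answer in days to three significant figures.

7750 days

Retardation factor R = 1 + ρ_b·K_d/n = 1 + 1.95 × 11/0.41 = 53.32.
Sorption retards both mechanisms: v_R = v/R = 0.002382 m/day, D_R = D/R = 0.0005983 m²/day.
Peak time from v_R²t² + 2D_R t − x² = 0: t = (√(D_R² + v_R²x²) − D_R)/v_R².
√(D_R² + v_R²x²) = √(0.0005983² + 0.002382² × 18.7²) = 0.04455; v_R² = 5.674e-06.
t = (0.04455 − 0.0005983)/5.674e-06 = 7750 days.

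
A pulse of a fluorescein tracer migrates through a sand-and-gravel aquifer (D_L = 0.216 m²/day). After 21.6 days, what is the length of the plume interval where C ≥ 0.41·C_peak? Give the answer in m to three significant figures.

The plume is Gaussian with σ = √(2Dt) = √(2 × 0.216 × 21.6) = 3.055 m.
C/C_peak = exp(−Δx²/(2σ²)) = 0.41 ⇒ Δx = σ·√(−2 ln 0.41) = 3.055 × 1.335 = 4.078 m.
Width = 2Δx = 8.16 m.

8.16 m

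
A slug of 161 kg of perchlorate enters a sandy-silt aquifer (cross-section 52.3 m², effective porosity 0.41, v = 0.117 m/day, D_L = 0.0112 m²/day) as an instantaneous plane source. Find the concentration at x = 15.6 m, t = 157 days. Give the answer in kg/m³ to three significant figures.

0.537 kg/m³

For an instantaneous plane source, C(x,t) = M/(n_e·A·√(4πDt)) · exp(−(x−vt)²/(4Dt)), with n_e·A the pore (flow) area.
Plume center vt = 0.117 × 157 = 18.369 m, so the well at 15.6 m is 2.769 m upgradient of the peak.
√(4πDt) = 4.701 m, giving peak height M/(n_e·A·√(4πDt)) = 161/(0.41 × 52.3 × 4.701) = 1.597 kg/m³.
(x−vt)²/(4Dt) = (-2.769)²/(4 × 0.0112 × 157) = 1.090; exp(−1.090) = 0.3362.
C = 1.597 × 0.3362 = 0.537 kg/m³.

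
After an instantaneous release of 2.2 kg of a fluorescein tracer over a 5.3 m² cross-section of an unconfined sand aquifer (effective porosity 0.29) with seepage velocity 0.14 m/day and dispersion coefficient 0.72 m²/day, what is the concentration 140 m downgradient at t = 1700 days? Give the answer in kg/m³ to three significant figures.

For an instantaneous plane source, C(x,t) = M/(n_e·A·√(4πDt)) · exp(−(x−vt)²/(4Dt)), with n_e·A the pore (flow) area.
Plume center vt = 0.14 × 1700 = 238 m, so the well at 140 m is 98 m upgradient of the peak.
√(4πDt) = 124.0 m, giving peak height M/(n_e·A·√(4πDt)) = 2.2/(0.29 × 5.3 × 124.0) = 0.01154 kg/m³.
(x−vt)²/(4Dt) = (-98)²/(4 × 0.72 × 1700) = 1.962; exp(−1.962) = 0.1406.
C = 0.01154 × 0.1406 = 0.00162 kg/m³.

0.00162 kg/m³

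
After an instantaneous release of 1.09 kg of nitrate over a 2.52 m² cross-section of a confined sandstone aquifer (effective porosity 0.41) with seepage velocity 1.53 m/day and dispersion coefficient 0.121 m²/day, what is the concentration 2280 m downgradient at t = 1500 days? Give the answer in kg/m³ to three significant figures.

For an instantaneous plane source, C(x,t) = M/(n_e·A·√(4πDt)) · exp(−(x−vt)²/(4Dt)), with n_e·A the pore (flow) area.
Plume center vt = 1.53 × 1500 = 2295 m, so the well at 2280 m is 15 m upgradient of the peak.
√(4πDt) = 47.76 m, giving peak height M/(n_e·A·√(4πDt)) = 1.09/(0.41 × 2.52 × 47.76) = 0.02209 kg/m³.
(x−vt)²/(4Dt) = (-15)²/(4 × 0.121 × 1500) = 0.3099; exp(−0.3099) = 0.7335.
C = 0.02209 × 0.7335 = 0.0162 kg/m³.

0.0162 kg/m³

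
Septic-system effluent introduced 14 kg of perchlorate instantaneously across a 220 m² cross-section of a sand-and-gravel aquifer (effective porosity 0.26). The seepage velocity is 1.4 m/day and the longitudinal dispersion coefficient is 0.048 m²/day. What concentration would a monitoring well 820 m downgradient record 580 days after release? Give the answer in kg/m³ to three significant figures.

For an instantaneous plane source, C(x,t) = M/(n_e·A·√(4πDt)) · exp(−(x−vt)²/(4Dt)), with n_e·A the pore (flow) area.
Plume center vt = 1.4 × 580 = 812 m, so the well at 820 m is 8 m downgradient of the peak.
√(4πDt) = 18.70 m, giving peak height M/(n_e·A·√(4πDt)) = 14/(0.26 × 220 × 18.70) = 0.01309 kg/m³.
(x−vt)²/(4Dt) = (8)²/(4 × 0.048 × 580) = 0.5747; exp(−0.5747) = 0.5629.
C = 0.01309 × 0.5629 = 0.00737 kg/m³.

0.00737 kg/m³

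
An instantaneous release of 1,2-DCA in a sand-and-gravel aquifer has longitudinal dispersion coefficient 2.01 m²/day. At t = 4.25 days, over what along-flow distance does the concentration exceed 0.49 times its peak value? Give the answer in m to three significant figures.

The plume is Gaussian with σ = √(2Dt) = √(2 × 2.01 × 4.25) = 4.133 m.
C/C_peak = exp(−Δx²/(2σ²)) = 0.49 ⇒ Δx = σ·√(−2 ln 0.49) = 4.133 × 1.194 = 4.935 m.
Width = 2Δx = 9.87 m.

9.87 m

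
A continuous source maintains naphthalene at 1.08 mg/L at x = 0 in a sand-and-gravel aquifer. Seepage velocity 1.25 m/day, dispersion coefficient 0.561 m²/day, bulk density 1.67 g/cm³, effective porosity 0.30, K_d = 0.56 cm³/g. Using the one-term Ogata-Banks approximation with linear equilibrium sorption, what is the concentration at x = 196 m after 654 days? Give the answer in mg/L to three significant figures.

Retardation factor R = 1 + ρ_b·K_d/n = 1 + 1.67 × 0.56/0.30 = 4.117.
Sorption retards both mechanisms: v_R = v/R = 0.3036 m/day, D_R = D/R = 0.1363 m²/day.
v_R·t = 0.3036 × 654 = 198.5544 m; 2√(D_R t) = 18.88 m; argument = (196 − 198.5544)/18.88 = -0.1353.
C = C₀ × ½·erfc(-0.1353) = 1.08 × 0.5759 = 0.622 mg/L.

0.622 mg/L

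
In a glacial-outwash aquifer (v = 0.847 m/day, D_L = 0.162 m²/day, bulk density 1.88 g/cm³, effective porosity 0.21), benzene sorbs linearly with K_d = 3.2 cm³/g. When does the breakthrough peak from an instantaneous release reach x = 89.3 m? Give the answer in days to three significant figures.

3120 days

Retardation factor R = 1 + ρ_b·K_d/n = 1 + 1.88 × 3.2/0.21 = 29.65.
Sorption retards both mechanisms: v_R = v/R = 0.02857 m/day, D_R = D/R = 0.005464 m²/day.
Peak time from v_R²t² + 2D_R t − x² = 0: t = (√(D_R² + v_R²x²) − D_R)/v_R².
√(D_R² + v_R²x²) = √(0.005464² + 0.02857² × 89.3²) = 2.551; v_R² = 0.0008162.
t = (2.551 − 0.005464)/0.0008162 = 3120 days.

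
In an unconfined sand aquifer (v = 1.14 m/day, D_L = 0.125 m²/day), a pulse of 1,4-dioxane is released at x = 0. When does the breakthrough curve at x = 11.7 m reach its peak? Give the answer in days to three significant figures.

For the 1D instantaneous-source solution, setting ∂C/∂t = 0 at fixed x gives v²t² + 2Dt − x² = 0, so t = (√(D² + v²x²) − D)/v².
√(D² + v²x²) = √(0.125² + 1.14² × 11.7²) = 13.34; v² = 1.2996.
t = (13.34 − 0.125)/1.2996 = 10.2 days (vs. the pure-advection estimate x/v = 10.3 d).

10.2 days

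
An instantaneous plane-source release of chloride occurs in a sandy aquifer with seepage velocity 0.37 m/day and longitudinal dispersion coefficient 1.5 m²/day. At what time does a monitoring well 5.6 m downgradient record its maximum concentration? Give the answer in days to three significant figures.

7.73 days

For the 1D instantaneous-source solution, setting ∂C/∂t = 0 at fixed x gives v²t² + 2Dt − x² = 0, so t = (√(D² + v²x²) − D)/v².
√(D² + v²x²) = √(1.5² + 0.37² × 5.6²) = 2.558; v² = 0.1369.
t = (2.558 − 1.5)/0.1369 = 7.73 days (vs. the pure-advection estimate x/v = 15.1 d).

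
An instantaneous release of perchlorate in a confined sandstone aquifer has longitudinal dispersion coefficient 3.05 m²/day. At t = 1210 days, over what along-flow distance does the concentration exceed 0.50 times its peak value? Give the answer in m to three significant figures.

202 m

The plume is Gaussian with σ = √(2Dt) = √(2 × 3.05 × 1210) = 85.91 m.
C/C_peak = exp(−Δx²/(2σ²)) = 0.50 ⇒ Δx = σ·√(−2 ln 0.50) = 85.91 × 1.177 = 101.1 m.
Width = 2Δx = 202 m.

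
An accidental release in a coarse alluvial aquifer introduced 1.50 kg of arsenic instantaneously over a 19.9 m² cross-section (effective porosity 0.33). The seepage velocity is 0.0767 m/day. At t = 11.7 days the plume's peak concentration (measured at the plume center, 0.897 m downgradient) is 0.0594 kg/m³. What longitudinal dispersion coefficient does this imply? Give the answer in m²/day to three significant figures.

At the plume center C_max = M/(n_e·A·√(4πDt)), so D = M²/(4πt·(n_e·A·C_max)²).
n_e·A·C_max = 0.33 × 19.9 × 0.0594 = 0.3901 kg/m.
D = 1.50²/(4π × 11.7 × 0.3901²) = 0.101 m²/day.

0.101 m²/day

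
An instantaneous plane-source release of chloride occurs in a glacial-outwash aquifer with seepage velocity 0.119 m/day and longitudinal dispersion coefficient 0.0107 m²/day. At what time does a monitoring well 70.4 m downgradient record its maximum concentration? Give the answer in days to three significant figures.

591 days

For the 1D instantaneous-source solution, setting ∂C/∂t = 0 at fixed x gives v²t² + 2Dt − x² = 0, so t = (√(D² + v²x²) − D)/v².
√(D² + v²x²) = √(0.0107² + 0.119² × 70.4²) = 8.378; v² = 0.014161.
t = (8.378 − 0.0107)/0.014161 = 591 days (vs. the pure-advection estimate x/v = 592 d).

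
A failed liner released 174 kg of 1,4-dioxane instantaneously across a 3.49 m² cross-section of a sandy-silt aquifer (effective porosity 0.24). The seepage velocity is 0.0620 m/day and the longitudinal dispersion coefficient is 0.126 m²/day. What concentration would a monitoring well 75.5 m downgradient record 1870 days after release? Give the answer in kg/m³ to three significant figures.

0.673 kg/m³

For an instantaneous plane source, C(x,t) = M/(n_e·A·√(4πDt)) · exp(−(x−vt)²/(4Dt)), with n_e·A the pore (flow) area.
Plume center vt = 0.0620 × 1870 = 115.94 m, so the well at 75.5 m is 40.44 m upgradient of the peak.
√(4πDt) = 54.41 m, giving peak height M/(n_e·A·√(4πDt)) = 174/(0.24 × 3.49 × 54.41) = 3.818 kg/m³.
(x−vt)²/(4Dt) = (-40.44)²/(4 × 0.126 × 1870) = 1.735; exp(−1.735) = 0.1764.
C = 3.818 × 0.1764 = 0.673 kg/m³.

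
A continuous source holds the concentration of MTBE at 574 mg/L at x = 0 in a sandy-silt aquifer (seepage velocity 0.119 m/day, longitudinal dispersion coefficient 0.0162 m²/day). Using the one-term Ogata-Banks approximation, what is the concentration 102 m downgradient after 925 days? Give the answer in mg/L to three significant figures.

534 mg/L

For a continuous step input, C/C₀ ≈ ½·erfc((x−vt)/(2√(Dt))).
vt = 0.119 × 925 = 110.075 m and 2√(Dt) = 2√(0.0162 × 925) = 7.742 m.
Argument (x−vt)/(2√(Dt)) = (102 − 110.075)/7.742 = -1.043; ½·erfc(-1.043) = 0.9299.
C = 574 × 0.9299 = 534 mg/L.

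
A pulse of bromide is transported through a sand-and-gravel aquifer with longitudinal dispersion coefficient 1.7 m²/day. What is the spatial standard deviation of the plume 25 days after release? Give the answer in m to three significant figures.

Dispersive spreading gives a Gaussian with σ² = 2Dt; advection only shifts the center.
σ = √(2 × 1.7 × 25) = 9.22 m.

9.22 m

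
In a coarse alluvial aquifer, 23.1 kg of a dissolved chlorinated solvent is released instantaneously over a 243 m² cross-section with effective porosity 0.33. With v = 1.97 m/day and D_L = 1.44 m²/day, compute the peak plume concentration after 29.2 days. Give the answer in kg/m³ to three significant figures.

0.0125 kg/m³

The peak of an instantaneous 1D plume sits at x = vt; there the Gaussian factor is 1 and C_max = M/(n_e·A·√(4πDt)), where n_e·A is the pore area the mass is dissolved in.
√(4πDt) = √(4π × 1.44 × 29.2) = 22.99 m, so C_max = 23.1/(0.33 × 243 × 22.99) = 0.0125 kg/m³.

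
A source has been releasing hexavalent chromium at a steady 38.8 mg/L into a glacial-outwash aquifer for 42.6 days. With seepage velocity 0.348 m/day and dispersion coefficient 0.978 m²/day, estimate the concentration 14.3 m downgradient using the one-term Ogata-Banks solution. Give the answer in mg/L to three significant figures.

For a continuous step input, C/C₀ ≈ ½·erfc((x−vt)/(2√(Dt))).
vt = 0.348 × 42.6 = 14.8248 m and 2√(Dt) = 2√(0.978 × 42.6) = 12.91 m.
Argument (x−vt)/(2√(Dt)) = (14.3 − 14.8248)/12.91 = -0.04065; ½·erfc(-0.04065) = 0.5229.
C = 38.8 × 0.5229 = 20.3 mg/L.

20.3 mg/L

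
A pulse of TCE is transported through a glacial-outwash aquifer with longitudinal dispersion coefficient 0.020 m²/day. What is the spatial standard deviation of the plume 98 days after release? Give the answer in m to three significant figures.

Dispersive spreading gives a Gaussian with σ² = 2Dt; advection only shifts the center.
σ = √(2 × 0.020 × 98) = 1.98 m.

1.98 m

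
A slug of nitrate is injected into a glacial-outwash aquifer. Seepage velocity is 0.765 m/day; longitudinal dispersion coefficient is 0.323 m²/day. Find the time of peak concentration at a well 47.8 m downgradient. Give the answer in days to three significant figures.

61.9 days

For the 1D instantaneous-source solution, setting ∂C/∂t = 0 at fixed x gives v²t² + 2Dt − x² = 0, so t = (√(D² + v²x²) − D)/v².
√(D² + v²x²) = √(0.323² + 0.765² × 47.8²) = 36.57; v² = 0.585225.
t = (36.57 − 0.323)/0.585225 = 61.9 days (vs. the pure-advection estimate x/v = 62.5 d).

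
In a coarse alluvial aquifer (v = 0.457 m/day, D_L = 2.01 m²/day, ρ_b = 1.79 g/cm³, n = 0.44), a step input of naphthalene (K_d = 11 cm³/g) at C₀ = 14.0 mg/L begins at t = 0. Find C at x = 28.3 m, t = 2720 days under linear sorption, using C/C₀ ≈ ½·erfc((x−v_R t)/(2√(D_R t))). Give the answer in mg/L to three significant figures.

Retardation factor R = 1 + ρ_b·K_d/n = 1 + 1.79 × 11/0.44 = 45.75.
Sorption retards both mechanisms: v_R = v/R = 0.009989 m/day, D_R = D/R = 0.04393 m²/day.
v_R·t = 0.009989 × 2720 = 27.17008 m; 2√(D_R t) = 21.86 m; argument = (28.3 − 27.17008)/21.86 = 0.05169.
C = C₀ × ½·erfc(0.05169) = 14.0 × 0.4709 = 6.59 mg/L.

6.59 mg/L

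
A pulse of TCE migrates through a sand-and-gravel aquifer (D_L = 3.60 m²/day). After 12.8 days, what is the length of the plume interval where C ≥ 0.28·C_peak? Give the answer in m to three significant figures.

The plume is Gaussian with σ = √(2Dt) = √(2 × 3.60 × 12.8) = 9.600 m.
C/C_peak = exp(−Δx²/(2σ²)) = 0.28 ⇒ Δx = σ·√(−2 ln 0.28) = 9.600 × 1.596 = 15.32 m.
Width = 2Δx = 30.6 m.

30.6 m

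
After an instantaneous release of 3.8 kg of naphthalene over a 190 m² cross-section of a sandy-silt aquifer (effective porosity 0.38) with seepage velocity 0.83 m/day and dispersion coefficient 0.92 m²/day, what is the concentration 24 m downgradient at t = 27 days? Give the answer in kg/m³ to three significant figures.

0.00290 kg/m³

For an instantaneous plane source, C(x,t) = M/(n_e·A·√(4πDt)) · exp(−(x−vt)²/(4Dt)), with n_e·A the pore (flow) area.
Plume center vt = 0.83 × 27 = 22.41 m, so the well at 24 m is 1.59 m downgradient of the peak.
√(4πDt) = 17.67 m, giving peak height M/(n_e·A·√(4πDt)) = 3.8/(0.38 × 190 × 17.67) = 0.002979 kg/m³.
(x−vt)²/(4Dt) = (1.59)²/(4 × 0.92 × 27) = 0.02544; exp(−0.02544) = 0.9749.
C = 0.002979 × 0.9749 = 0.00290 kg/m³.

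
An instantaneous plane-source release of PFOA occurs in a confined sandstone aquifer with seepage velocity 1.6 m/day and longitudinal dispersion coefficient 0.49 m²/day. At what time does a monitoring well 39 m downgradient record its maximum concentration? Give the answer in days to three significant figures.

24.2 days

For the 1D instantaneous-source solution, setting ∂C/∂t = 0 at fixed x gives v²t² + 2Dt − x² = 0, so t = (√(D² + v²x²) − D)/v².
√(D² + v²x²) = √(0.49² + 1.6² × 39²) = 62.40; v² = 2.56.
t = (62.40 − 0.49)/2.56 = 24.2 days (vs. the pure-advection estimate x/v = 24.4 d).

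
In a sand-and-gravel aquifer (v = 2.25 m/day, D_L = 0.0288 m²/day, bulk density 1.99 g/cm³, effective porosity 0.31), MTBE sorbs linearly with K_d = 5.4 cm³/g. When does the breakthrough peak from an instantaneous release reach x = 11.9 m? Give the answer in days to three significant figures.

Retardation factor R = 1 + ρ_b·K_d/n = 1 + 1.99 × 5.4/0.31 = 35.66.
Sorption retards both mechanisms: v_R = v/R = 0.06310 m/day, D_R = D/R = 0.0008076 m²/day.
Peak time from v_R²t² + 2D_R t − x² = 0: t = (√(D_R² + v_R²x²) − D_R)/v_R².
√(D_R² + v_R²x²) = √(0.0008076² + 0.06310² × 11.9²) = 0.7509; v_R² = 0.003982.
t = (0.7509 − 0.0008076)/0.003982 = 188 days.

188 days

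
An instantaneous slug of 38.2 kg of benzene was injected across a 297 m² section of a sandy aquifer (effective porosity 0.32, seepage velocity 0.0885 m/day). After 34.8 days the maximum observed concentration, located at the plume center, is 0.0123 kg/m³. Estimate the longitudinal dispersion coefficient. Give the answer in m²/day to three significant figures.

At the plume center C_max = M/(n_e·A·√(4πDt)), so D = M²/(4πt·(n_e·A·C_max)²).
n_e·A·C_max = 0.32 × 297 × 0.0123 = 1.169 kg/m.
D = 38.2²/(4π × 34.8 × 1.169²) = 2.44 m²/day.

2.44 m²/day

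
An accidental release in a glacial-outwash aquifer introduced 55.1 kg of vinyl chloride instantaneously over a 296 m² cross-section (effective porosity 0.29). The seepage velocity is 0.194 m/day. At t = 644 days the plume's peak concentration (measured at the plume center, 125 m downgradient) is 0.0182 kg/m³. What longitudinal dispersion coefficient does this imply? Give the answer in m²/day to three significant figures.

At the plume center C_max = M/(n_e·A·√(4πDt)), so D = M²/(4πt·(n_e·A·C_max)²).
n_e·A·C_max = 0.29 × 296 × 0.0182 = 1.562 kg/m.
D = 55.1²/(4π × 644 × 1.562²) = 0.154 m²/day.

0.154 m²/day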